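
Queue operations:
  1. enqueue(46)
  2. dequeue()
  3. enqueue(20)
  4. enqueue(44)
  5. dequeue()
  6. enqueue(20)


enqueue(46) -> [46]
dequeue()->46, []
enqueue(20) -> [20]
enqueue(44) -> [20, 44]
dequeue()->20, [44]
enqueue(20) -> [44, 20]

Final queue: [44, 20]


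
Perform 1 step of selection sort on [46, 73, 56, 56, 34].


Initial: [46, 73, 56, 56, 34]
Step 1: min=34 at 4
  Swap: [34, 73, 56, 56, 46]

After 1 step: [34, 73, 56, 56, 46]


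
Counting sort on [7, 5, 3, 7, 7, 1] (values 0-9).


Input: [7, 5, 3, 7, 7, 1]
Counts: [0, 1, 0, 1, 0, 1, 0, 3, 0, 0]

Sorted: [1, 3, 5, 7, 7, 7]


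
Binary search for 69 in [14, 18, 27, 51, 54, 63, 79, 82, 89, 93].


Step 1: lo=0, hi=9, mid=4, val=54
Step 2: lo=5, hi=9, mid=7, val=82
Step 3: lo=5, hi=6, mid=5, val=63
Step 4: lo=6, hi=6, mid=6, val=79

Not found


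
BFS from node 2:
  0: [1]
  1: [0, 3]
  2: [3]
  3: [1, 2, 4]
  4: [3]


Visit 2, enqueue [3]
Visit 3, enqueue [1, 4]
Visit 1, enqueue [0]
Visit 4, enqueue []
Visit 0, enqueue []

BFS order: [2, 3, 1, 4, 0]


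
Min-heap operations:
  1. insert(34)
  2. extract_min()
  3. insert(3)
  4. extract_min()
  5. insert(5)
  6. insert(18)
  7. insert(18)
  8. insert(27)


insert(34) -> [34]
extract_min()->34, []
insert(3) -> [3]
extract_min()->3, []
insert(5) -> [5]
insert(18) -> [5, 18]
insert(18) -> [5, 18, 18]
insert(27) -> [5, 18, 18, 27]

Final heap: [5, 18, 18, 27]


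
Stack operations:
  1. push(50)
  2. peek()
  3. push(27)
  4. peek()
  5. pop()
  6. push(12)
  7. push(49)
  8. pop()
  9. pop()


push(50) -> [50]
peek()->50
push(27) -> [50, 27]
peek()->27
pop()->27, [50]
push(12) -> [50, 12]
push(49) -> [50, 12, 49]
pop()->49, [50, 12]
pop()->12, [50]

Final stack: [50]


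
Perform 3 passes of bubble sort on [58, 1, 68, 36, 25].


Initial: [58, 1, 68, 36, 25]
Pass 1: [1, 58, 36, 25, 68] (3 swaps)
Pass 2: [1, 36, 25, 58, 68] (2 swaps)
Pass 3: [1, 25, 36, 58, 68] (1 swaps)

After 3 passes: [1, 25, 36, 58, 68]


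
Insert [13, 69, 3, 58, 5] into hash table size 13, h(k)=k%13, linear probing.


Insert 13: h=0 -> slot 0
Insert 69: h=4 -> slot 4
Insert 3: h=3 -> slot 3
Insert 58: h=6 -> slot 6
Insert 5: h=5 -> slot 5

Table: [13, None, None, 3, 69, 5, 58, None, None, None, None, None, None]


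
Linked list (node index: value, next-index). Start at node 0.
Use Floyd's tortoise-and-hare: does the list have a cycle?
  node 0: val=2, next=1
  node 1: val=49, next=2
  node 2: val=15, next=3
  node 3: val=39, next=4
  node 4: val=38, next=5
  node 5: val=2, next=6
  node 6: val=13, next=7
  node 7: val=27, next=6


Floyd's tortoise (slow, +1) and hare (fast, +2):
  init: slow=0, fast=0
  step 1: slow=1, fast=2
  step 2: slow=2, fast=4
  step 3: slow=3, fast=6
  step 4: slow=4, fast=6
  step 5: slow=5, fast=6
  step 6: slow=6, fast=6
  slow == fast at node 6: cycle detected

Cycle: yes


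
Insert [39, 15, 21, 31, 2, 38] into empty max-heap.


Insert 39: [39]
Insert 15: [39, 15]
Insert 21: [39, 15, 21]
Insert 31: [39, 31, 21, 15]
Insert 2: [39, 31, 21, 15, 2]
Insert 38: [39, 31, 38, 15, 2, 21]

Final heap: [39, 31, 38, 15, 2, 21]


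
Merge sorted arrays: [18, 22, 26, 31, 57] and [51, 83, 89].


Take 18 from A
Take 22 from A
Take 26 from A
Take 31 from A
Take 51 from B
Take 57 from A

Merged: [18, 22, 26, 31, 51, 57, 83, 89]


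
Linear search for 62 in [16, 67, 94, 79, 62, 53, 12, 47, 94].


i=0: 16!=62
i=1: 67!=62
i=2: 94!=62
i=3: 79!=62
i=4: 62==62 found!

Found at 4, 5 comps


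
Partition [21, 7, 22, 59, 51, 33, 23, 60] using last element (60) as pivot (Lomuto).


Pivot: 60
  21 <= 60: advance i (no swap)
  7 <= 60: advance i (no swap)
  22 <= 60: advance i (no swap)
  59 <= 60: advance i (no swap)
  51 <= 60: advance i (no swap)
  33 <= 60: advance i (no swap)
  23 <= 60: advance i (no swap)
Place pivot at 7: [21, 7, 22, 59, 51, 33, 23, 60]

Partitioned: [21, 7, 22, 59, 51, 33, 23, 60]


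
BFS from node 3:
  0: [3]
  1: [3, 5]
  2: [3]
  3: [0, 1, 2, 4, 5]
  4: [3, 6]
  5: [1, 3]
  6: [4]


Visit 3, enqueue [0, 1, 2, 4, 5]
Visit 0, enqueue []
Visit 1, enqueue []
Visit 2, enqueue []
Visit 4, enqueue [6]
Visit 5, enqueue []
Visit 6, enqueue []

BFS order: [3, 0, 1, 2, 4, 5, 6]


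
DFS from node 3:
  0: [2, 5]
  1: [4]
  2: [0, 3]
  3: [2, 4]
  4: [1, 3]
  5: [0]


Visit 3, push [4, 2]
Visit 2, push [0]
Visit 0, push [5]
Visit 5, push []
Visit 4, push [1]
Visit 1, push []

DFS order: [3, 2, 0, 5, 4, 1]


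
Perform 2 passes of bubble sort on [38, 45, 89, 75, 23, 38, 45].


Initial: [38, 45, 89, 75, 23, 38, 45]
Pass 1: [38, 45, 75, 23, 38, 45, 89] (4 swaps)
Pass 2: [38, 45, 23, 38, 45, 75, 89] (3 swaps)

After 2 passes: [38, 45, 23, 38, 45, 75, 89]


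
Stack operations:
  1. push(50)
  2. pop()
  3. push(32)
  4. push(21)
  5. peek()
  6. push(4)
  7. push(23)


push(50) -> [50]
pop()->50, []
push(32) -> [32]
push(21) -> [32, 21]
peek()->21
push(4) -> [32, 21, 4]
push(23) -> [32, 21, 4, 23]

Final stack: [32, 21, 4, 23]


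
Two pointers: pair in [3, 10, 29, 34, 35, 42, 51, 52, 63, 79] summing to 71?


lo=0(3)+hi=9(79)=82
lo=0(3)+hi=8(63)=66
lo=1(10)+hi=8(63)=73
lo=1(10)+hi=7(52)=62
lo=2(29)+hi=7(52)=81
lo=2(29)+hi=6(51)=80
lo=2(29)+hi=5(42)=71

Yes: 29+42=71


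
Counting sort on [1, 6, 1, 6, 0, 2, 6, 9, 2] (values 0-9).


Input: [1, 6, 1, 6, 0, 2, 6, 9, 2]
Counts: [1, 2, 2, 0, 0, 0, 3, 0, 0, 1]

Sorted: [0, 1, 1, 2, 2, 6, 6, 6, 9]


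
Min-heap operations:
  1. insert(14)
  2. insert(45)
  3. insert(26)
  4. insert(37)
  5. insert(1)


insert(14) -> [14]
insert(45) -> [14, 45]
insert(26) -> [14, 45, 26]
insert(37) -> [14, 37, 26, 45]
insert(1) -> [1, 14, 26, 45, 37]

Final heap: [1, 14, 26, 45, 37]


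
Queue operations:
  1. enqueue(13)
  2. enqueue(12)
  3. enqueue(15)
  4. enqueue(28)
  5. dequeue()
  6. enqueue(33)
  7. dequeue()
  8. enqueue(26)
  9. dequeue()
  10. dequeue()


enqueue(13) -> [13]
enqueue(12) -> [13, 12]
enqueue(15) -> [13, 12, 15]
enqueue(28) -> [13, 12, 15, 28]
dequeue()->13, [12, 15, 28]
enqueue(33) -> [12, 15, 28, 33]
dequeue()->12, [15, 28, 33]
enqueue(26) -> [15, 28, 33, 26]
dequeue()->15, [28, 33, 26]
dequeue()->28, [33, 26]

Final queue: [33, 26]


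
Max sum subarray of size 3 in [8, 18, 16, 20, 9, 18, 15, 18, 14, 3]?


[0:3]: 42
[1:4]: 54
[2:5]: 45
[3:6]: 47
[4:7]: 42
[5:8]: 51
[6:9]: 47
[7:10]: 35

Max: 54 at [1:4]


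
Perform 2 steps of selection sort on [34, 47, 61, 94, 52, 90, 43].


Initial: [34, 47, 61, 94, 52, 90, 43]
Step 1: min=34 at 0
  Swap: [34, 47, 61, 94, 52, 90, 43]
Step 2: min=43 at 6
  Swap: [34, 43, 61, 94, 52, 90, 47]

After 2 steps: [34, 43, 61, 94, 52, 90, 47]


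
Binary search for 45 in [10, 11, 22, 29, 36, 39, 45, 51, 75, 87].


Step 1: lo=0, hi=9, mid=4, val=36
Step 2: lo=5, hi=9, mid=7, val=51
Step 3: lo=5, hi=6, mid=5, val=39
Step 4: lo=6, hi=6, mid=6, val=45

Found at index 6


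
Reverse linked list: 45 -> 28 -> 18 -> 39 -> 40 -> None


Step 1: curr=45, set curr.next=prev(None) | reversed so far: 45
Step 2: curr=28, set curr.next=prev(45) | reversed so far: 28 -> 45
Step 3: curr=18, set curr.next=prev(28) | reversed so far: 18 -> 28 -> 45
Step 4: curr=39, set curr.next=prev(18) | reversed so far: 39 -> 18 -> 28 -> 45
Step 5: curr=40, set curr.next=prev(39) | reversed so far: 40 -> 39 -> 18 -> 28 -> 45

40 -> 39 -> 18 -> 28 -> 45 -> None


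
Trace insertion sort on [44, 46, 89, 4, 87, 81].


Initial: [44, 46, 89, 4, 87, 81]
Insert 46: [44, 46, 89, 4, 87, 81]
Insert 89: [44, 46, 89, 4, 87, 81]
Insert 4: [4, 44, 46, 89, 87, 81]
Insert 87: [4, 44, 46, 87, 89, 81]
Insert 81: [4, 44, 46, 81, 87, 89]

Sorted: [4, 44, 46, 81, 87, 89]


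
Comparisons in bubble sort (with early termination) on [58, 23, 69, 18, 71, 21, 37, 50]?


Algorithm: bubble sort (with early termination)
Input: [58, 23, 69, 18, 71, 21, 37, 50]
Sorted: [18, 21, 23, 37, 50, 58, 69, 71]

25


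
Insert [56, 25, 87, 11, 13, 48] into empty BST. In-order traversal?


Insert 56: root
Insert 25: L from 56
Insert 87: R from 56
Insert 11: L from 56 -> L from 25
Insert 13: L from 56 -> L from 25 -> R from 11
Insert 48: L from 56 -> R from 25

In-order: [11, 13, 25, 48, 56, 87]


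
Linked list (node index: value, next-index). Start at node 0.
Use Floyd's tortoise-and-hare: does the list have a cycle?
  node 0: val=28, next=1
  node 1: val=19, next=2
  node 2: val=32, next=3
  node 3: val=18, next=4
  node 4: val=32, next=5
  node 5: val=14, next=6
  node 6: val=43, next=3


Floyd's tortoise (slow, +1) and hare (fast, +2):
  init: slow=0, fast=0
  step 1: slow=1, fast=2
  step 2: slow=2, fast=4
  step 3: slow=3, fast=6
  step 4: slow=4, fast=4
  slow == fast at node 4: cycle detected

Cycle: yes


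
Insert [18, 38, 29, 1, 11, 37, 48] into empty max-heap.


Insert 18: [18]
Insert 38: [38, 18]
Insert 29: [38, 18, 29]
Insert 1: [38, 18, 29, 1]
Insert 11: [38, 18, 29, 1, 11]
Insert 37: [38, 18, 37, 1, 11, 29]
Insert 48: [48, 18, 38, 1, 11, 29, 37]

Final heap: [48, 18, 38, 1, 11, 29, 37]


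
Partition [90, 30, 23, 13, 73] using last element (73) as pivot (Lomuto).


Pivot: 73
  30 <= 73: swap -> [30, 90, 23, 13, 73]
  23 <= 73: swap -> [30, 23, 90, 13, 73]
  13 <= 73: swap -> [30, 23, 13, 90, 73]
Place pivot at 3: [30, 23, 13, 73, 90]

Partitioned: [30, 23, 13, 73, 90]


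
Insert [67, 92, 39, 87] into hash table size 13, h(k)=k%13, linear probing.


Insert 67: h=2 -> slot 2
Insert 92: h=1 -> slot 1
Insert 39: h=0 -> slot 0
Insert 87: h=9 -> slot 9

Table: [39, 92, 67, None, None, None, None, None, None, 87, None, None, None]


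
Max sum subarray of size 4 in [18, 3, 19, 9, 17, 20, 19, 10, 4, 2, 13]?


[0:4]: 49
[1:5]: 48
[2:6]: 65
[3:7]: 65
[4:8]: 66
[5:9]: 53
[6:10]: 35
[7:11]: 29

Max: 66 at [4:8]


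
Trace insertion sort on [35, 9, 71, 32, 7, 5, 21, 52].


Initial: [35, 9, 71, 32, 7, 5, 21, 52]
Insert 9: [9, 35, 71, 32, 7, 5, 21, 52]
Insert 71: [9, 35, 71, 32, 7, 5, 21, 52]
Insert 32: [9, 32, 35, 71, 7, 5, 21, 52]
Insert 7: [7, 9, 32, 35, 71, 5, 21, 52]
Insert 5: [5, 7, 9, 32, 35, 71, 21, 52]
Insert 21: [5, 7, 9, 21, 32, 35, 71, 52]
Insert 52: [5, 7, 9, 21, 32, 35, 52, 71]

Sorted: [5, 7, 9, 21, 32, 35, 52, 71]


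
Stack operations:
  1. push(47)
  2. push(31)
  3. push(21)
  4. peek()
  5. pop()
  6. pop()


push(47) -> [47]
push(31) -> [47, 31]
push(21) -> [47, 31, 21]
peek()->21
pop()->21, [47, 31]
pop()->31, [47]

Final stack: [47]


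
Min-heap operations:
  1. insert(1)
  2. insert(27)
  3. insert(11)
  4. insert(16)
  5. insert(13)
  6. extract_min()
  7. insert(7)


insert(1) -> [1]
insert(27) -> [1, 27]
insert(11) -> [1, 27, 11]
insert(16) -> [1, 16, 11, 27]
insert(13) -> [1, 13, 11, 27, 16]
extract_min()->1, [11, 13, 16, 27]
insert(7) -> [7, 11, 16, 27, 13]

Final heap: [7, 11, 16, 27, 13]


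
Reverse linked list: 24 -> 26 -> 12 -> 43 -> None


Step 1: curr=24, set curr.next=prev(None) | reversed so far: 24
Step 2: curr=26, set curr.next=prev(24) | reversed so far: 26 -> 24
Step 3: curr=12, set curr.next=prev(26) | reversed so far: 12 -> 26 -> 24
Step 4: curr=43, set curr.next=prev(12) | reversed so far: 43 -> 12 -> 26 -> 24

43 -> 12 -> 26 -> 24 -> None


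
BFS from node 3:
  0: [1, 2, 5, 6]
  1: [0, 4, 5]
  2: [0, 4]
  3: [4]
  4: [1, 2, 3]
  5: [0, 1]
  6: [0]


Visit 3, enqueue [4]
Visit 4, enqueue [1, 2]
Visit 1, enqueue [0, 5]
Visit 2, enqueue []
Visit 0, enqueue [6]
Visit 5, enqueue []
Visit 6, enqueue []

BFS order: [3, 4, 1, 2, 0, 5, 6]


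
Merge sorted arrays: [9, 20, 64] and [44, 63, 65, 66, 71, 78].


Take 9 from A
Take 20 from A
Take 44 from B
Take 63 from B
Take 64 from A

Merged: [9, 20, 44, 63, 64, 65, 66, 71, 78]


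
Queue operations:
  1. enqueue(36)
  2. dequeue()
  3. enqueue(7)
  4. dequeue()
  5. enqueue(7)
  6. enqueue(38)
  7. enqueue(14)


enqueue(36) -> [36]
dequeue()->36, []
enqueue(7) -> [7]
dequeue()->7, []
enqueue(7) -> [7]
enqueue(38) -> [7, 38]
enqueue(14) -> [7, 38, 14]

Final queue: [7, 38, 14]


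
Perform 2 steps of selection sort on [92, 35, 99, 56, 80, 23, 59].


Initial: [92, 35, 99, 56, 80, 23, 59]
Step 1: min=23 at 5
  Swap: [23, 35, 99, 56, 80, 92, 59]
Step 2: min=35 at 1
  Swap: [23, 35, 99, 56, 80, 92, 59]

After 2 steps: [23, 35, 99, 56, 80, 92, 59]


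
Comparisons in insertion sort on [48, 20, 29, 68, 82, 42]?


Algorithm: insertion sort
Input: [48, 20, 29, 68, 82, 42]
Sorted: [20, 29, 42, 48, 68, 82]

9


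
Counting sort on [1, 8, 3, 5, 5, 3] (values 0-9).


Input: [1, 8, 3, 5, 5, 3]
Counts: [0, 1, 0, 2, 0, 2, 0, 0, 1, 0]

Sorted: [1, 3, 3, 5, 5, 8]


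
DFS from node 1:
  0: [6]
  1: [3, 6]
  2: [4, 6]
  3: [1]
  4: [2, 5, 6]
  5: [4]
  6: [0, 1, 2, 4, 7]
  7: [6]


Visit 1, push [6, 3]
Visit 3, push []
Visit 6, push [7, 4, 2, 0]
Visit 0, push []
Visit 2, push [4]
Visit 4, push [5]
Visit 5, push []
Visit 7, push []

DFS order: [1, 3, 6, 0, 2, 4, 5, 7]


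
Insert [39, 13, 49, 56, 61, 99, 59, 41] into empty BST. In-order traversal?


Insert 39: root
Insert 13: L from 39
Insert 49: R from 39
Insert 56: R from 39 -> R from 49
Insert 61: R from 39 -> R from 49 -> R from 56
Insert 99: R from 39 -> R from 49 -> R from 56 -> R from 61
Insert 59: R from 39 -> R from 49 -> R from 56 -> L from 61
Insert 41: R from 39 -> L from 49

In-order: [13, 39, 41, 49, 56, 59, 61, 99]


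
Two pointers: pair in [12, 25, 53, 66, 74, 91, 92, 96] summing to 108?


lo=0(12)+hi=7(96)=108

Yes: 12+96=108


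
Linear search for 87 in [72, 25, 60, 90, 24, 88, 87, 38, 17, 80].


i=0: 72!=87
i=1: 25!=87
i=2: 60!=87
i=3: 90!=87
i=4: 24!=87
i=5: 88!=87
i=6: 87==87 found!

Found at 6, 7 comps


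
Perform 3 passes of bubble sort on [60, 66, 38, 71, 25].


Initial: [60, 66, 38, 71, 25]
Pass 1: [60, 38, 66, 25, 71] (2 swaps)
Pass 2: [38, 60, 25, 66, 71] (2 swaps)
Pass 3: [38, 25, 60, 66, 71] (1 swaps)

After 3 passes: [38, 25, 60, 66, 71]


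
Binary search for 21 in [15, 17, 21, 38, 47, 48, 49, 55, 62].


Step 1: lo=0, hi=8, mid=4, val=47
Step 2: lo=0, hi=3, mid=1, val=17
Step 3: lo=2, hi=3, mid=2, val=21

Found at index 2


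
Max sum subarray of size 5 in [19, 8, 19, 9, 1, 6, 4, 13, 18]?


[0:5]: 56
[1:6]: 43
[2:7]: 39
[3:8]: 33
[4:9]: 42

Max: 56 at [0:5]


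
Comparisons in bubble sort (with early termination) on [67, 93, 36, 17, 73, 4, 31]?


Algorithm: bubble sort (with early termination)
Input: [67, 93, 36, 17, 73, 4, 31]
Sorted: [4, 17, 31, 36, 67, 73, 93]

21


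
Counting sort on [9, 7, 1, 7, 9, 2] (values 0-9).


Input: [9, 7, 1, 7, 9, 2]
Counts: [0, 1, 1, 0, 0, 0, 0, 2, 0, 2]

Sorted: [1, 2, 7, 7, 9, 9]


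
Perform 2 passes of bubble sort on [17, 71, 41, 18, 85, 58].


Initial: [17, 71, 41, 18, 85, 58]
Pass 1: [17, 41, 18, 71, 58, 85] (3 swaps)
Pass 2: [17, 18, 41, 58, 71, 85] (2 swaps)

After 2 passes: [17, 18, 41, 58, 71, 85]


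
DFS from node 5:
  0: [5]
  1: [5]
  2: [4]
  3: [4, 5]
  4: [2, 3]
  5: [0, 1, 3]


Visit 5, push [3, 1, 0]
Visit 0, push []
Visit 1, push []
Visit 3, push [4]
Visit 4, push [2]
Visit 2, push []

DFS order: [5, 0, 1, 3, 4, 2]


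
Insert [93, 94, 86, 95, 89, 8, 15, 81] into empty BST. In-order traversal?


Insert 93: root
Insert 94: R from 93
Insert 86: L from 93
Insert 95: R from 93 -> R from 94
Insert 89: L from 93 -> R from 86
Insert 8: L from 93 -> L from 86
Insert 15: L from 93 -> L from 86 -> R from 8
Insert 81: L from 93 -> L from 86 -> R from 8 -> R from 15

In-order: [8, 15, 81, 86, 89, 93, 94, 95]


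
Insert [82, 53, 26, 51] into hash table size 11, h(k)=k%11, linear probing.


Insert 82: h=5 -> slot 5
Insert 53: h=9 -> slot 9
Insert 26: h=4 -> slot 4
Insert 51: h=7 -> slot 7

Table: [None, None, None, None, 26, 82, None, 51, None, 53, None]


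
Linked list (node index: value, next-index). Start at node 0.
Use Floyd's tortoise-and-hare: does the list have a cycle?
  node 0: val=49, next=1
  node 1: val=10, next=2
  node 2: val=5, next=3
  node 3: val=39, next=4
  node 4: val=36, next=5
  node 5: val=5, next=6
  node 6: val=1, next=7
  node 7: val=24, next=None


Floyd's tortoise (slow, +1) and hare (fast, +2):
  init: slow=0, fast=0
  step 1: slow=1, fast=2
  step 2: slow=2, fast=4
  step 3: slow=3, fast=6
  step 4: fast 6->7->None, no cycle

Cycle: no


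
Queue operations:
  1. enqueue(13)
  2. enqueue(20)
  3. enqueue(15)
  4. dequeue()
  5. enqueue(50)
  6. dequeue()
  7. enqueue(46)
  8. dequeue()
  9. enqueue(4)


enqueue(13) -> [13]
enqueue(20) -> [13, 20]
enqueue(15) -> [13, 20, 15]
dequeue()->13, [20, 15]
enqueue(50) -> [20, 15, 50]
dequeue()->20, [15, 50]
enqueue(46) -> [15, 50, 46]
dequeue()->15, [50, 46]
enqueue(4) -> [50, 46, 4]

Final queue: [50, 46, 4]


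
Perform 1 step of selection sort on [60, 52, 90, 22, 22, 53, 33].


Initial: [60, 52, 90, 22, 22, 53, 33]
Step 1: min=22 at 3
  Swap: [22, 52, 90, 60, 22, 53, 33]

After 1 step: [22, 52, 90, 60, 22, 53, 33]


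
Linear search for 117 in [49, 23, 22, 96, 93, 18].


i=0: 49!=117
i=1: 23!=117
i=2: 22!=117
i=3: 96!=117
i=4: 93!=117
i=5: 18!=117

Not found, 6 comps


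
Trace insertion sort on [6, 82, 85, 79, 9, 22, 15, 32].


Initial: [6, 82, 85, 79, 9, 22, 15, 32]
Insert 82: [6, 82, 85, 79, 9, 22, 15, 32]
Insert 85: [6, 82, 85, 79, 9, 22, 15, 32]
Insert 79: [6, 79, 82, 85, 9, 22, 15, 32]
Insert 9: [6, 9, 79, 82, 85, 22, 15, 32]
Insert 22: [6, 9, 22, 79, 82, 85, 15, 32]
Insert 15: [6, 9, 15, 22, 79, 82, 85, 32]
Insert 32: [6, 9, 15, 22, 32, 79, 82, 85]

Sorted: [6, 9, 15, 22, 32, 79, 82, 85]


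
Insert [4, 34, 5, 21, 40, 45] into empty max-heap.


Insert 4: [4]
Insert 34: [34, 4]
Insert 5: [34, 4, 5]
Insert 21: [34, 21, 5, 4]
Insert 40: [40, 34, 5, 4, 21]
Insert 45: [45, 34, 40, 4, 21, 5]

Final heap: [45, 34, 40, 4, 21, 5]


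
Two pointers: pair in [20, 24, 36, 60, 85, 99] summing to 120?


lo=0(20)+hi=5(99)=119
lo=1(24)+hi=5(99)=123
lo=1(24)+hi=4(85)=109
lo=2(36)+hi=4(85)=121
lo=2(36)+hi=3(60)=96

No pair found


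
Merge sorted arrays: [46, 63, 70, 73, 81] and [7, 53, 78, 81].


Take 7 from B
Take 46 from A
Take 53 from B
Take 63 from A
Take 70 from A
Take 73 from A
Take 78 from B
Take 81 from A

Merged: [7, 46, 53, 63, 70, 73, 78, 81, 81]


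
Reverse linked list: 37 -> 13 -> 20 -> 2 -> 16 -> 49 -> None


Step 1: curr=37, set curr.next=prev(None) | reversed so far: 37
Step 2: curr=13, set curr.next=prev(37) | reversed so far: 13 -> 37
Step 3: curr=20, set curr.next=prev(13) | reversed so far: 20 -> 13 -> 37
Step 4: curr=2, set curr.next=prev(20) | reversed so far: 2 -> 20 -> 13 -> 37
Step 5: curr=16, set curr.next=prev(2) | reversed so far: 16 -> 2 -> 20 -> 13 -> 37
Step 6: curr=49, set curr.next=prev(16) | reversed so far: 49 -> 16 -> 2 -> 20 -> 13 -> 37

49 -> 16 -> 2 -> 20 -> 13 -> 37 -> None


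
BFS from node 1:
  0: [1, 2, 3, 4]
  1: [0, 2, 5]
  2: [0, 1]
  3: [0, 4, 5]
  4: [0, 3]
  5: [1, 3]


Visit 1, enqueue [0, 2, 5]
Visit 0, enqueue [3, 4]
Visit 2, enqueue []
Visit 5, enqueue []
Visit 3, enqueue []
Visit 4, enqueue []

BFS order: [1, 0, 2, 5, 3, 4]


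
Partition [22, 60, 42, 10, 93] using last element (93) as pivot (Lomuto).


Pivot: 93
  22 <= 93: advance i (no swap)
  60 <= 93: advance i (no swap)
  42 <= 93: advance i (no swap)
  10 <= 93: advance i (no swap)
Place pivot at 4: [22, 60, 42, 10, 93]

Partitioned: [22, 60, 42, 10, 93]


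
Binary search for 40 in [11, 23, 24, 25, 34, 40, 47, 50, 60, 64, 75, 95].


Step 1: lo=0, hi=11, mid=5, val=40

Found at index 5


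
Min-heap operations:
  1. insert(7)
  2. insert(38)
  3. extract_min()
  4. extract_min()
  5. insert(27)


insert(7) -> [7]
insert(38) -> [7, 38]
extract_min()->7, [38]
extract_min()->38, []
insert(27) -> [27]

Final heap: [27]


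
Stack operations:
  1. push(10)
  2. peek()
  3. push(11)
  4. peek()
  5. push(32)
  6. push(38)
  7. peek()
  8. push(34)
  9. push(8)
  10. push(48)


push(10) -> [10]
peek()->10
push(11) -> [10, 11]
peek()->11
push(32) -> [10, 11, 32]
push(38) -> [10, 11, 32, 38]
peek()->38
push(34) -> [10, 11, 32, 38, 34]
push(8) -> [10, 11, 32, 38, 34, 8]
push(48) -> [10, 11, 32, 38, 34, 8, 48]

Final stack: [10, 11, 32, 38, 34, 8, 48]


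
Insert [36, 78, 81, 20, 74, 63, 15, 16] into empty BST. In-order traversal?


Insert 36: root
Insert 78: R from 36
Insert 81: R from 36 -> R from 78
Insert 20: L from 36
Insert 74: R from 36 -> L from 78
Insert 63: R from 36 -> L from 78 -> L from 74
Insert 15: L from 36 -> L from 20
Insert 16: L from 36 -> L from 20 -> R from 15

In-order: [15, 16, 20, 36, 63, 74, 78, 81]


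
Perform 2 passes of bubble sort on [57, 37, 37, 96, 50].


Initial: [57, 37, 37, 96, 50]
Pass 1: [37, 37, 57, 50, 96] (3 swaps)
Pass 2: [37, 37, 50, 57, 96] (1 swaps)

After 2 passes: [37, 37, 50, 57, 96]


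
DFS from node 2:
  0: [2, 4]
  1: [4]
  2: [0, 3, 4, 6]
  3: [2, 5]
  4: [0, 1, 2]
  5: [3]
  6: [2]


Visit 2, push [6, 4, 3, 0]
Visit 0, push [4]
Visit 4, push [1]
Visit 1, push []
Visit 3, push [5]
Visit 5, push []
Visit 6, push []

DFS order: [2, 0, 4, 1, 3, 5, 6]


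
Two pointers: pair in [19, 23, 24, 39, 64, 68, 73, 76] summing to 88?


lo=0(19)+hi=7(76)=95
lo=0(19)+hi=6(73)=92
lo=0(19)+hi=5(68)=87
lo=1(23)+hi=5(68)=91
lo=1(23)+hi=4(64)=87
lo=2(24)+hi=4(64)=88

Yes: 24+64=88


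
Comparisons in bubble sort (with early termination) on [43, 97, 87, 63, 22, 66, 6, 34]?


Algorithm: bubble sort (with early termination)
Input: [43, 97, 87, 63, 22, 66, 6, 34]
Sorted: [6, 22, 34, 43, 63, 66, 87, 97]

28


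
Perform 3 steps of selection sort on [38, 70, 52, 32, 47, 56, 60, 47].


Initial: [38, 70, 52, 32, 47, 56, 60, 47]
Step 1: min=32 at 3
  Swap: [32, 70, 52, 38, 47, 56, 60, 47]
Step 2: min=38 at 3
  Swap: [32, 38, 52, 70, 47, 56, 60, 47]
Step 3: min=47 at 4
  Swap: [32, 38, 47, 70, 52, 56, 60, 47]

After 3 steps: [32, 38, 47, 70, 52, 56, 60, 47]


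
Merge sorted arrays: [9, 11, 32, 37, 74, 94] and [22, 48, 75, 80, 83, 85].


Take 9 from A
Take 11 from A
Take 22 from B
Take 32 from A
Take 37 from A
Take 48 from B
Take 74 from A
Take 75 from B
Take 80 from B
Take 83 from B
Take 85 from B

Merged: [9, 11, 22, 32, 37, 48, 74, 75, 80, 83, 85, 94]


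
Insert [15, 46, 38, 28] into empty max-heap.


Insert 15: [15]
Insert 46: [46, 15]
Insert 38: [46, 15, 38]
Insert 28: [46, 28, 38, 15]

Final heap: [46, 28, 38, 15]


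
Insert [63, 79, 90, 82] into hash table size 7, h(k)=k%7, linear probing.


Insert 63: h=0 -> slot 0
Insert 79: h=2 -> slot 2
Insert 90: h=6 -> slot 6
Insert 82: h=5 -> slot 5

Table: [63, None, 79, None, None, 82, 90]


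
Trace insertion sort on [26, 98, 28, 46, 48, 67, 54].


Initial: [26, 98, 28, 46, 48, 67, 54]
Insert 98: [26, 98, 28, 46, 48, 67, 54]
Insert 28: [26, 28, 98, 46, 48, 67, 54]
Insert 46: [26, 28, 46, 98, 48, 67, 54]
Insert 48: [26, 28, 46, 48, 98, 67, 54]
Insert 67: [26, 28, 46, 48, 67, 98, 54]
Insert 54: [26, 28, 46, 48, 54, 67, 98]

Sorted: [26, 28, 46, 48, 54, 67, 98]


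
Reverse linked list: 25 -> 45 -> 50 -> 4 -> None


Step 1: curr=25, set curr.next=prev(None) | reversed so far: 25
Step 2: curr=45, set curr.next=prev(25) | reversed so far: 45 -> 25
Step 3: curr=50, set curr.next=prev(45) | reversed so far: 50 -> 45 -> 25
Step 4: curr=4, set curr.next=prev(50) | reversed so far: 4 -> 50 -> 45 -> 25

4 -> 50 -> 45 -> 25 -> None


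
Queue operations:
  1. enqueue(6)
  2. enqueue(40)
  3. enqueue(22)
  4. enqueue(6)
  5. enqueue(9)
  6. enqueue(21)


enqueue(6) -> [6]
enqueue(40) -> [6, 40]
enqueue(22) -> [6, 40, 22]
enqueue(6) -> [6, 40, 22, 6]
enqueue(9) -> [6, 40, 22, 6, 9]
enqueue(21) -> [6, 40, 22, 6, 9, 21]

Final queue: [6, 40, 22, 6, 9, 21]


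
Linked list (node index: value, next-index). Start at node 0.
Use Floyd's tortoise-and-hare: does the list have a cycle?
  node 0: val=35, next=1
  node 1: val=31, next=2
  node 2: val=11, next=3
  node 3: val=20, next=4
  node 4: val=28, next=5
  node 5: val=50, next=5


Floyd's tortoise (slow, +1) and hare (fast, +2):
  init: slow=0, fast=0
  step 1: slow=1, fast=2
  step 2: slow=2, fast=4
  step 3: slow=3, fast=5
  step 4: slow=4, fast=5
  step 5: slow=5, fast=5
  slow == fast at node 5: cycle detected

Cycle: yes


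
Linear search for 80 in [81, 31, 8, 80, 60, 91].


i=0: 81!=80
i=1: 31!=80
i=2: 8!=80
i=3: 80==80 found!

Found at 3, 4 comps


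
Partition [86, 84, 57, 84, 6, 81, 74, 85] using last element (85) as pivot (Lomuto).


Pivot: 85
  84 <= 85: swap -> [84, 86, 57, 84, 6, 81, 74, 85]
  57 <= 85: swap -> [84, 57, 86, 84, 6, 81, 74, 85]
  84 <= 85: swap -> [84, 57, 84, 86, 6, 81, 74, 85]
  6 <= 85: swap -> [84, 57, 84, 6, 86, 81, 74, 85]
  81 <= 85: swap -> [84, 57, 84, 6, 81, 86, 74, 85]
  74 <= 85: swap -> [84, 57, 84, 6, 81, 74, 86, 85]
Place pivot at 6: [84, 57, 84, 6, 81, 74, 85, 86]

Partitioned: [84, 57, 84, 6, 81, 74, 85, 86]


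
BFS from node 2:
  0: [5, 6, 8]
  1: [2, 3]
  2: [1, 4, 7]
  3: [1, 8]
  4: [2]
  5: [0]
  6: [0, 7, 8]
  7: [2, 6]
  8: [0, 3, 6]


Visit 2, enqueue [1, 4, 7]
Visit 1, enqueue [3]
Visit 4, enqueue []
Visit 7, enqueue [6]
Visit 3, enqueue [8]
Visit 6, enqueue [0]
Visit 8, enqueue []
Visit 0, enqueue [5]
Visit 5, enqueue []

BFS order: [2, 1, 4, 7, 3, 6, 8, 0, 5]


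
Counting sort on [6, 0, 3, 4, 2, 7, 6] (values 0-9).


Input: [6, 0, 3, 4, 2, 7, 6]
Counts: [1, 0, 1, 1, 1, 0, 2, 1, 0, 0]

Sorted: [0, 2, 3, 4, 6, 6, 7]


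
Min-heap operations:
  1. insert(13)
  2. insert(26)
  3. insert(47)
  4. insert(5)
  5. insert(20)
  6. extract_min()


insert(13) -> [13]
insert(26) -> [13, 26]
insert(47) -> [13, 26, 47]
insert(5) -> [5, 13, 47, 26]
insert(20) -> [5, 13, 47, 26, 20]
extract_min()->5, [13, 20, 47, 26]

Final heap: [13, 20, 47, 26]


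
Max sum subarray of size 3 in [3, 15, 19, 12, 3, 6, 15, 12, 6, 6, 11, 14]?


[0:3]: 37
[1:4]: 46
[2:5]: 34
[3:6]: 21
[4:7]: 24
[5:8]: 33
[6:9]: 33
[7:10]: 24
[8:11]: 23
[9:12]: 31

Max: 46 at [1:4]


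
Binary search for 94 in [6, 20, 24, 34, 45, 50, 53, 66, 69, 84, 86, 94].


Step 1: lo=0, hi=11, mid=5, val=50
Step 2: lo=6, hi=11, mid=8, val=69
Step 3: lo=9, hi=11, mid=10, val=86
Step 4: lo=11, hi=11, mid=11, val=94

Found at index 11


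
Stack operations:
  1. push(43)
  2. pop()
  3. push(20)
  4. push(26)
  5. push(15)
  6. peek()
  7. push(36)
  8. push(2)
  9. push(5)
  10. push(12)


push(43) -> [43]
pop()->43, []
push(20) -> [20]
push(26) -> [20, 26]
push(15) -> [20, 26, 15]
peek()->15
push(36) -> [20, 26, 15, 36]
push(2) -> [20, 26, 15, 36, 2]
push(5) -> [20, 26, 15, 36, 2, 5]
push(12) -> [20, 26, 15, 36, 2, 5, 12]

Final stack: [20, 26, 15, 36, 2, 5, 12]


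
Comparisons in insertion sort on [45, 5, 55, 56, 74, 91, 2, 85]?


Algorithm: insertion sort
Input: [45, 5, 55, 56, 74, 91, 2, 85]
Sorted: [2, 5, 45, 55, 56, 74, 85, 91]

13


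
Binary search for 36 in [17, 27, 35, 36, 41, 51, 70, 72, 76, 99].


Step 1: lo=0, hi=9, mid=4, val=41
Step 2: lo=0, hi=3, mid=1, val=27
Step 3: lo=2, hi=3, mid=2, val=35
Step 4: lo=3, hi=3, mid=3, val=36

Found at index 3


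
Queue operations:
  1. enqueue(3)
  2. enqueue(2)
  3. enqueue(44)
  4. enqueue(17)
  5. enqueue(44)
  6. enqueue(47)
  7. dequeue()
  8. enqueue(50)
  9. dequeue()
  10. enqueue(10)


enqueue(3) -> [3]
enqueue(2) -> [3, 2]
enqueue(44) -> [3, 2, 44]
enqueue(17) -> [3, 2, 44, 17]
enqueue(44) -> [3, 2, 44, 17, 44]
enqueue(47) -> [3, 2, 44, 17, 44, 47]
dequeue()->3, [2, 44, 17, 44, 47]
enqueue(50) -> [2, 44, 17, 44, 47, 50]
dequeue()->2, [44, 17, 44, 47, 50]
enqueue(10) -> [44, 17, 44, 47, 50, 10]

Final queue: [44, 17, 44, 47, 50, 10]


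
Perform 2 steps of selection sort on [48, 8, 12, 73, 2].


Initial: [48, 8, 12, 73, 2]
Step 1: min=2 at 4
  Swap: [2, 8, 12, 73, 48]
Step 2: min=8 at 1
  Swap: [2, 8, 12, 73, 48]

After 2 steps: [2, 8, 12, 73, 48]


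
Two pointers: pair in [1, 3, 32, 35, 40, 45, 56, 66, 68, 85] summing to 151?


lo=0(1)+hi=9(85)=86
lo=1(3)+hi=9(85)=88
lo=2(32)+hi=9(85)=117
lo=3(35)+hi=9(85)=120
lo=4(40)+hi=9(85)=125
lo=5(45)+hi=9(85)=130
lo=6(56)+hi=9(85)=141
lo=7(66)+hi=9(85)=151

Yes: 66+85=151


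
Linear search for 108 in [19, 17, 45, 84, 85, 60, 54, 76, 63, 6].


i=0: 19!=108
i=1: 17!=108
i=2: 45!=108
i=3: 84!=108
i=4: 85!=108
i=5: 60!=108
i=6: 54!=108
i=7: 76!=108
i=8: 63!=108
i=9: 6!=108

Not found, 10 comps


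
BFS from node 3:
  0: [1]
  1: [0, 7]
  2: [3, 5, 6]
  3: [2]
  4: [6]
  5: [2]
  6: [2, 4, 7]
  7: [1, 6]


Visit 3, enqueue [2]
Visit 2, enqueue [5, 6]
Visit 5, enqueue []
Visit 6, enqueue [4, 7]
Visit 4, enqueue []
Visit 7, enqueue [1]
Visit 1, enqueue [0]
Visit 0, enqueue []

BFS order: [3, 2, 5, 6, 4, 7, 1, 0]


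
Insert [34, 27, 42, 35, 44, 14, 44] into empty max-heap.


Insert 34: [34]
Insert 27: [34, 27]
Insert 42: [42, 27, 34]
Insert 35: [42, 35, 34, 27]
Insert 44: [44, 42, 34, 27, 35]
Insert 14: [44, 42, 34, 27, 35, 14]
Insert 44: [44, 42, 44, 27, 35, 14, 34]

Final heap: [44, 42, 44, 27, 35, 14, 34]


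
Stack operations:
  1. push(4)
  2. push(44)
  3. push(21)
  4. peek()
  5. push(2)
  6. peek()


push(4) -> [4]
push(44) -> [4, 44]
push(21) -> [4, 44, 21]
peek()->21
push(2) -> [4, 44, 21, 2]
peek()->2

Final stack: [4, 44, 21, 2]


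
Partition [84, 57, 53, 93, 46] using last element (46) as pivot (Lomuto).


Pivot: 46
Place pivot at 0: [46, 57, 53, 93, 84]

Partitioned: [46, 57, 53, 93, 84]


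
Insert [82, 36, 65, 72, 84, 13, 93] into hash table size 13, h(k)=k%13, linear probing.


Insert 82: h=4 -> slot 4
Insert 36: h=10 -> slot 10
Insert 65: h=0 -> slot 0
Insert 72: h=7 -> slot 7
Insert 84: h=6 -> slot 6
Insert 13: h=0, 1 probes -> slot 1
Insert 93: h=2 -> slot 2

Table: [65, 13, 93, None, 82, None, 84, 72, None, None, 36, None, None]


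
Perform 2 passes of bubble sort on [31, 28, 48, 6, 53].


Initial: [31, 28, 48, 6, 53]
Pass 1: [28, 31, 6, 48, 53] (2 swaps)
Pass 2: [28, 6, 31, 48, 53] (1 swaps)

After 2 passes: [28, 6, 31, 48, 53]


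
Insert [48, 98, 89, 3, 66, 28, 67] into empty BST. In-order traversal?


Insert 48: root
Insert 98: R from 48
Insert 89: R from 48 -> L from 98
Insert 3: L from 48
Insert 66: R from 48 -> L from 98 -> L from 89
Insert 28: L from 48 -> R from 3
Insert 67: R from 48 -> L from 98 -> L from 89 -> R from 66

In-order: [3, 28, 48, 66, 67, 89, 98]


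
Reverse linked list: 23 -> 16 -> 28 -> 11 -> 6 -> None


Step 1: curr=23, set curr.next=prev(None) | reversed so far: 23
Step 2: curr=16, set curr.next=prev(23) | reversed so far: 16 -> 23
Step 3: curr=28, set curr.next=prev(16) | reversed so far: 28 -> 16 -> 23
Step 4: curr=11, set curr.next=prev(28) | reversed so far: 11 -> 28 -> 16 -> 23
Step 5: curr=6, set curr.next=prev(11) | reversed so far: 6 -> 11 -> 28 -> 16 -> 23

6 -> 11 -> 28 -> 16 -> 23 -> None


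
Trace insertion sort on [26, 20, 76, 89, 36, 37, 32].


Initial: [26, 20, 76, 89, 36, 37, 32]
Insert 20: [20, 26, 76, 89, 36, 37, 32]
Insert 76: [20, 26, 76, 89, 36, 37, 32]
Insert 89: [20, 26, 76, 89, 36, 37, 32]
Insert 36: [20, 26, 36, 76, 89, 37, 32]
Insert 37: [20, 26, 36, 37, 76, 89, 32]
Insert 32: [20, 26, 32, 36, 37, 76, 89]

Sorted: [20, 26, 32, 36, 37, 76, 89]


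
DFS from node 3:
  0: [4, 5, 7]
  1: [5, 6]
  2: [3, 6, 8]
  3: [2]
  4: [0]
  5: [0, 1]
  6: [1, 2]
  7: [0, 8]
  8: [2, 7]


Visit 3, push [2]
Visit 2, push [8, 6]
Visit 6, push [1]
Visit 1, push [5]
Visit 5, push [0]
Visit 0, push [7, 4]
Visit 4, push []
Visit 7, push [8]
Visit 8, push []

DFS order: [3, 2, 6, 1, 5, 0, 4, 7, 8]


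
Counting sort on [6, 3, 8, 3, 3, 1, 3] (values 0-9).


Input: [6, 3, 8, 3, 3, 1, 3]
Counts: [0, 1, 0, 4, 0, 0, 1, 0, 1, 0]

Sorted: [1, 3, 3, 3, 3, 6, 8]


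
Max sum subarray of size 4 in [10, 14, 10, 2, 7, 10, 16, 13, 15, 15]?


[0:4]: 36
[1:5]: 33
[2:6]: 29
[3:7]: 35
[4:8]: 46
[5:9]: 54
[6:10]: 59

Max: 59 at [6:10]


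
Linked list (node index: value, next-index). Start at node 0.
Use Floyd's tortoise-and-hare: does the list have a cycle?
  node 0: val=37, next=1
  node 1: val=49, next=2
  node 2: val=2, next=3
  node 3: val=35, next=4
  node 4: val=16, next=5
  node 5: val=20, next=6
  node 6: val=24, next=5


Floyd's tortoise (slow, +1) and hare (fast, +2):
  init: slow=0, fast=0
  step 1: slow=1, fast=2
  step 2: slow=2, fast=4
  step 3: slow=3, fast=6
  step 4: slow=4, fast=6
  step 5: slow=5, fast=6
  step 6: slow=6, fast=6
  slow == fast at node 6: cycle detected

Cycle: yes


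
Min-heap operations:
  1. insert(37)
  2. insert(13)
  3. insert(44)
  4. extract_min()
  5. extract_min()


insert(37) -> [37]
insert(13) -> [13, 37]
insert(44) -> [13, 37, 44]
extract_min()->13, [37, 44]
extract_min()->37, [44]

Final heap: [44]


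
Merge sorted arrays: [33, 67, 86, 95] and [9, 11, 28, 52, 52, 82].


Take 9 from B
Take 11 from B
Take 28 from B
Take 33 from A
Take 52 from B
Take 52 from B
Take 67 from A
Take 82 from B

Merged: [9, 11, 28, 33, 52, 52, 67, 82, 86, 95]


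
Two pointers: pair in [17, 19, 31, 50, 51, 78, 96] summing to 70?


lo=0(17)+hi=6(96)=113
lo=0(17)+hi=5(78)=95
lo=0(17)+hi=4(51)=68
lo=1(19)+hi=4(51)=70

Yes: 19+51=70


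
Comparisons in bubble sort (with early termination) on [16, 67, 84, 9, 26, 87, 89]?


Algorithm: bubble sort (with early termination)
Input: [16, 67, 84, 9, 26, 87, 89]
Sorted: [9, 16, 26, 67, 84, 87, 89]

18


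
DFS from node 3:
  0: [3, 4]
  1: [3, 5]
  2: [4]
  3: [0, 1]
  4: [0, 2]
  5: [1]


Visit 3, push [1, 0]
Visit 0, push [4]
Visit 4, push [2]
Visit 2, push []
Visit 1, push [5]
Visit 5, push []

DFS order: [3, 0, 4, 2, 1, 5]


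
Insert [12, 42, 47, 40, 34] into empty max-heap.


Insert 12: [12]
Insert 42: [42, 12]
Insert 47: [47, 12, 42]
Insert 40: [47, 40, 42, 12]
Insert 34: [47, 40, 42, 12, 34]

Final heap: [47, 40, 42, 12, 34]


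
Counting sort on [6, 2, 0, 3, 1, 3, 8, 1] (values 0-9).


Input: [6, 2, 0, 3, 1, 3, 8, 1]
Counts: [1, 2, 1, 2, 0, 0, 1, 0, 1, 0]

Sorted: [0, 1, 1, 2, 3, 3, 6, 8]


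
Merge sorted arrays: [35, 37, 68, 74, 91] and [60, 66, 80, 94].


Take 35 from A
Take 37 from A
Take 60 from B
Take 66 from B
Take 68 from A
Take 74 from A
Take 80 from B
Take 91 from A

Merged: [35, 37, 60, 66, 68, 74, 80, 91, 94]


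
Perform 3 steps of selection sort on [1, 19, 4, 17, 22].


Initial: [1, 19, 4, 17, 22]
Step 1: min=1 at 0
  Swap: [1, 19, 4, 17, 22]
Step 2: min=4 at 2
  Swap: [1, 4, 19, 17, 22]
Step 3: min=17 at 3
  Swap: [1, 4, 17, 19, 22]

After 3 steps: [1, 4, 17, 19, 22]


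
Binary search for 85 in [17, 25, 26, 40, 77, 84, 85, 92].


Step 1: lo=0, hi=7, mid=3, val=40
Step 2: lo=4, hi=7, mid=5, val=84
Step 3: lo=6, hi=7, mid=6, val=85

Found at index 6


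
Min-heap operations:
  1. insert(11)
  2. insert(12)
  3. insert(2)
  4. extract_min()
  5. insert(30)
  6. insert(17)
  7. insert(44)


insert(11) -> [11]
insert(12) -> [11, 12]
insert(2) -> [2, 12, 11]
extract_min()->2, [11, 12]
insert(30) -> [11, 12, 30]
insert(17) -> [11, 12, 30, 17]
insert(44) -> [11, 12, 30, 17, 44]

Final heap: [11, 12, 30, 17, 44]


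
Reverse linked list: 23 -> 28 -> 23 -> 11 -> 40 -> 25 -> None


Step 1: curr=23, set curr.next=prev(None) | reversed so far: 23
Step 2: curr=28, set curr.next=prev(23) | reversed so far: 28 -> 23
Step 3: curr=23, set curr.next=prev(28) | reversed so far: 23 -> 28 -> 23
Step 4: curr=11, set curr.next=prev(23) | reversed so far: 11 -> 23 -> 28 -> 23
Step 5: curr=40, set curr.next=prev(11) | reversed so far: 40 -> 11 -> 23 -> 28 -> 23
Step 6: curr=25, set curr.next=prev(40) | reversed so far: 25 -> 40 -> 11 -> 23 -> 28 -> 23

25 -> 40 -> 11 -> 23 -> 28 -> 23 -> None


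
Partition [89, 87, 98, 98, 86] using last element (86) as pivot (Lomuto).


Pivot: 86
Place pivot at 0: [86, 87, 98, 98, 89]

Partitioned: [86, 87, 98, 98, 89]


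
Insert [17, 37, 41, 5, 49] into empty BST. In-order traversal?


Insert 17: root
Insert 37: R from 17
Insert 41: R from 17 -> R from 37
Insert 5: L from 17
Insert 49: R from 17 -> R from 37 -> R from 41

In-order: [5, 17, 37, 41, 49]


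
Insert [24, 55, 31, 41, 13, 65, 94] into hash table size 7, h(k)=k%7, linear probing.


Insert 24: h=3 -> slot 3
Insert 55: h=6 -> slot 6
Insert 31: h=3, 1 probes -> slot 4
Insert 41: h=6, 1 probes -> slot 0
Insert 13: h=6, 2 probes -> slot 1
Insert 65: h=2 -> slot 2
Insert 94: h=3, 2 probes -> slot 5

Table: [41, 13, 65, 24, 31, 94, 55]


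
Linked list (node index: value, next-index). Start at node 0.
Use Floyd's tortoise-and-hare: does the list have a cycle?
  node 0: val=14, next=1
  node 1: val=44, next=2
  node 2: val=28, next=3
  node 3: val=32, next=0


Floyd's tortoise (slow, +1) and hare (fast, +2):
  init: slow=0, fast=0
  step 1: slow=1, fast=2
  step 2: slow=2, fast=0
  step 3: slow=3, fast=2
  step 4: slow=0, fast=0
  slow == fast at node 0: cycle detected

Cycle: yes


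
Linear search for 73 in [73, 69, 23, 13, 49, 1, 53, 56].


i=0: 73==73 found!

Found at 0, 1 comps


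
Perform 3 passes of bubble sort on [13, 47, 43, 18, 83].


Initial: [13, 47, 43, 18, 83]
Pass 1: [13, 43, 18, 47, 83] (2 swaps)
Pass 2: [13, 18, 43, 47, 83] (1 swaps)
Pass 3: [13, 18, 43, 47, 83] (0 swaps)

After 3 passes: [13, 18, 43, 47, 83]


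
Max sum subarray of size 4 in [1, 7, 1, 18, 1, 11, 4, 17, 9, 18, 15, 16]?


[0:4]: 27
[1:5]: 27
[2:6]: 31
[3:7]: 34
[4:8]: 33
[5:9]: 41
[6:10]: 48
[7:11]: 59
[8:12]: 58

Max: 59 at [7:11]


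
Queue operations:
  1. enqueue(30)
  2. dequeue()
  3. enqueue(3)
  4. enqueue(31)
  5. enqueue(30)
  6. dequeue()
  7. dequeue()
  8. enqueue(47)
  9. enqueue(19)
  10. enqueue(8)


enqueue(30) -> [30]
dequeue()->30, []
enqueue(3) -> [3]
enqueue(31) -> [3, 31]
enqueue(30) -> [3, 31, 30]
dequeue()->3, [31, 30]
dequeue()->31, [30]
enqueue(47) -> [30, 47]
enqueue(19) -> [30, 47, 19]
enqueue(8) -> [30, 47, 19, 8]

Final queue: [30, 47, 19, 8]


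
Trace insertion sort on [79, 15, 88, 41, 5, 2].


Initial: [79, 15, 88, 41, 5, 2]
Insert 15: [15, 79, 88, 41, 5, 2]
Insert 88: [15, 79, 88, 41, 5, 2]
Insert 41: [15, 41, 79, 88, 5, 2]
Insert 5: [5, 15, 41, 79, 88, 2]
Insert 2: [2, 5, 15, 41, 79, 88]

Sorted: [2, 5, 15, 41, 79, 88]


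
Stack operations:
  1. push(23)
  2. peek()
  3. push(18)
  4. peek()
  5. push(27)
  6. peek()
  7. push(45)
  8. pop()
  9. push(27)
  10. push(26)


push(23) -> [23]
peek()->23
push(18) -> [23, 18]
peek()->18
push(27) -> [23, 18, 27]
peek()->27
push(45) -> [23, 18, 27, 45]
pop()->45, [23, 18, 27]
push(27) -> [23, 18, 27, 27]
push(26) -> [23, 18, 27, 27, 26]

Final stack: [23, 18, 27, 27, 26]


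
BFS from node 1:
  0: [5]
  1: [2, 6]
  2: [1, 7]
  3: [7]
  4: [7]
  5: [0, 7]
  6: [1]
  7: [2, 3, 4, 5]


Visit 1, enqueue [2, 6]
Visit 2, enqueue [7]
Visit 6, enqueue []
Visit 7, enqueue [3, 4, 5]
Visit 3, enqueue []
Visit 4, enqueue []
Visit 5, enqueue [0]
Visit 0, enqueue []

BFS order: [1, 2, 6, 7, 3, 4, 5, 0]


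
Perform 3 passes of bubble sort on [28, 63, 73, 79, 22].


Initial: [28, 63, 73, 79, 22]
Pass 1: [28, 63, 73, 22, 79] (1 swaps)
Pass 2: [28, 63, 22, 73, 79] (1 swaps)
Pass 3: [28, 22, 63, 73, 79] (1 swaps)

After 3 passes: [28, 22, 63, 73, 79]


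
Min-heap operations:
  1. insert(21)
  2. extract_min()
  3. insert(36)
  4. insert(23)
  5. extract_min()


insert(21) -> [21]
extract_min()->21, []
insert(36) -> [36]
insert(23) -> [23, 36]
extract_min()->23, [36]

Final heap: [36]


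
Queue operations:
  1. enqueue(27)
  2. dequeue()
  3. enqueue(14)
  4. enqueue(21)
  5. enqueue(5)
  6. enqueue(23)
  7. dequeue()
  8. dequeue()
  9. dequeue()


enqueue(27) -> [27]
dequeue()->27, []
enqueue(14) -> [14]
enqueue(21) -> [14, 21]
enqueue(5) -> [14, 21, 5]
enqueue(23) -> [14, 21, 5, 23]
dequeue()->14, [21, 5, 23]
dequeue()->21, [5, 23]
dequeue()->5, [23]

Final queue: [23]


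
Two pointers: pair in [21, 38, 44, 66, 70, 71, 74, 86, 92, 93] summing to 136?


lo=0(21)+hi=9(93)=114
lo=1(38)+hi=9(93)=131
lo=2(44)+hi=9(93)=137
lo=2(44)+hi=8(92)=136

Yes: 44+92=136
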